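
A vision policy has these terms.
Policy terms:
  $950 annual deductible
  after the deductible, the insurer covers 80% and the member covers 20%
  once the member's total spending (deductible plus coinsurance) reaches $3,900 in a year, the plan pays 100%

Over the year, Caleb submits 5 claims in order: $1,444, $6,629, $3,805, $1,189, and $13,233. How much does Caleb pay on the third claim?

$761

Claim 1 — $1,444: deductible takes $950, $494 remains; coinsurance $494 × 20% = $98.80. Cost to member: $1,048.80. OOP to date $1,048.80.
Claim 2 — $6,629: 20% coinsurance on $6,629 = $1,325.80. Member owes $1,325.80 (running OOP $2,374.60).
Claim 3 — $3,805: 20% coinsurance on $3,805 = $761. Member pays $761; OOP now $3,135.60.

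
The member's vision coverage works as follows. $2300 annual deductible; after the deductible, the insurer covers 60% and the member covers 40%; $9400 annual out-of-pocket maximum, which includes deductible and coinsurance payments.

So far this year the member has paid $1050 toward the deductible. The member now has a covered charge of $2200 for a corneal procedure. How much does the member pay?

$1630

Remaining deductible: $2300 − $1050 = $1250.
The remaining $950 (= $2200 − $1250) moves to coinsurance.
Coinsurance: $950 × 40% = $380.
So the member owes $1250 + $380 = $1630 before any cap.
Total out-of-pocket so far would be $1050 + $1630 = $2680, below the $9400 cap — no reduction.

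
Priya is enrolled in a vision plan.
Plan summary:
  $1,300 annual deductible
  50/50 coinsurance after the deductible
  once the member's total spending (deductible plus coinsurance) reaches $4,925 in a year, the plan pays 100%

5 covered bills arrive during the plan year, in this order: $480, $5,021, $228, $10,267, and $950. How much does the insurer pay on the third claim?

#1 ($480): all of it applies to the deductible. Member pays $480; OOP now $480. Insurer: $480 − $480 = $0.
#2 ($5,021): deductible takes $820, $4,201 remains; coinsurance $4,201 × 50% = $2,100.50. Cost to member: $2,920.50. OOP to date $3,400.50. Plan pays $5,021 − $2,920.50 = $2,100.50.
#3 ($228): 50% coinsurance on $228 = $114. Cost to member: $114. OOP to date $3,514.50. Plan pays $228 − $114 = $114.

$114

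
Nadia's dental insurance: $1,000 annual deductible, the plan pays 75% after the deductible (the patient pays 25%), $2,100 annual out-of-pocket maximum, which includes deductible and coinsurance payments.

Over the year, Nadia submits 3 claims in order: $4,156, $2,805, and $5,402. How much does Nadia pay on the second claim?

$311

#1 ($4,156): $1,000 to deductible, leaving $3,156; patient's 25% is $789. Patient owes $1,789 (running OOP $1,789).
#2 ($2,805): 25% coinsurance on $2,805 = $701.25. That would push OOP to $2,490.25, over the $2,100 cap, so patient pays $2,100 − $1,789 = $311.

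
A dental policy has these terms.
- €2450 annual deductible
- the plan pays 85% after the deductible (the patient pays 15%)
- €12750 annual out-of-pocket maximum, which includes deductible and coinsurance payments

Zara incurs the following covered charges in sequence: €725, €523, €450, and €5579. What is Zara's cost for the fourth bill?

Bill 1, €725: fully absorbed by the deductible. Patient owes €725 (running OOP €725).
Bill 2, €523: fully absorbed by the deductible. Patient owes €523 (running OOP €1248).
Bill 3, €450: fully absorbed by the deductible. Patient owes €450 (running OOP €1698).
Bill 4, €5579: €752 to deductible, leaving €4827; 15% of €4827 = €724.05. Patient owes €1476.05 (running OOP €3174.05).

€1476.05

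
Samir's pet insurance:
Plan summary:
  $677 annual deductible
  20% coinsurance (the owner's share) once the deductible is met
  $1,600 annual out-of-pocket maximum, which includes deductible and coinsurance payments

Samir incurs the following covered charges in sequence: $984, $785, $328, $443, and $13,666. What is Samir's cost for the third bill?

$65.60

Claim 1 — $984: $677 finishes the deductible; $307 goes to coinsurance; owner's 20% is $61.40. Owner owes $738.40 (running OOP $738.40).
Claim 2 — $785: 20% coinsurance on $785 = $157. Cost to owner: $157. OOP to date $895.40.
Claim 3 — $328: 20% coinsurance on $328 = $65.60. Owner owes $65.60 (running OOP $961).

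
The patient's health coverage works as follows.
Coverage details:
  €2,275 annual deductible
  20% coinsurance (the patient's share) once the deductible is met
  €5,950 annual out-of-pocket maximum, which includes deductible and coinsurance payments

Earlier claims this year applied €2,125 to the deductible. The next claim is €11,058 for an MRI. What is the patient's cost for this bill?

€2,331.60

Deductible still to meet: €2,275 − €2,125 = €150.
That leaves €11,058 − €150 = €10,908 for coinsurance.
20% of €10,908 = €2,181.60 falls to the patient.
That puts the patient's cost at €150 + €2,181.60 = €2,331.60 before any cap.
Total out-of-pocket so far would be €2,125 + €2,331.60 = €4,456.60, below the €5,950 cap — no reduction.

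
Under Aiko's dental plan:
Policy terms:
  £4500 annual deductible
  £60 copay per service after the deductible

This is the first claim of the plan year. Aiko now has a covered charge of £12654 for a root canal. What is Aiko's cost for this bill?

Nothing has been paid toward the £4500 deductible, so the first £4500 of this charge is applied there.
That leaves £12654 − £4500 = £8154 for the copay.
Copay on this service: £60.
Patient responsibility: £4500 + £60 = £4560.

£4560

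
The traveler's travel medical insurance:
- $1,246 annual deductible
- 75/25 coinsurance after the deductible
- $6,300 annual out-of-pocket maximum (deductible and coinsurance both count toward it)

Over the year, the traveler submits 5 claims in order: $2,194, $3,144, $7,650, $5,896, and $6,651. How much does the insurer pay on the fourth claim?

#1 ($2,194): deductible takes $1,246, $948 remains; 25% of $948 = $237. Traveler owes $1,483 (running OOP $1,483). Plan pays $2,194 − $1,483 = $711.
#2 ($3,144): deductible already satisfied, so traveler's share is 25% × $3,144 = $786. Cost to traveler: $786. OOP to date $2,269. Insurer: $3,144 − $786 = $2,358.
#3 ($7,650): 25% coinsurance on $7,650 = $1,912.50. Traveler owes $1,912.50 (running OOP $4,181.50). Plan pays $7,650 − $1,912.50 = $5,737.50.
#4 ($5,896): 25% coinsurance on $5,896 = $1,474. Cost to traveler: $1,474. OOP to date $5,655.50. Plan pays $5,896 − $1,474 = $4,422.

$4,422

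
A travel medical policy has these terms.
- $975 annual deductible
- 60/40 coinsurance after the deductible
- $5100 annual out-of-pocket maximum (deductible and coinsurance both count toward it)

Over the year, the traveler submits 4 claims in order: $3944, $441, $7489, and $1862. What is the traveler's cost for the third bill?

$2761

Claim 1 ($3944): $975 to deductible, leaving $2969; 40% of $2969 = $1187.60. Traveler pays $2162.60; OOP now $2162.60.
Claim 2 ($441): 40% coinsurance on $441 = $176.40. Traveler pays $176.40; OOP now $2339.
Claim 3 ($7489): 40% coinsurance on $7489 = $2995.60. OOP would hit $5334.60 > $5100, so the cap limits the traveler to $5100 − $2339 = $2761.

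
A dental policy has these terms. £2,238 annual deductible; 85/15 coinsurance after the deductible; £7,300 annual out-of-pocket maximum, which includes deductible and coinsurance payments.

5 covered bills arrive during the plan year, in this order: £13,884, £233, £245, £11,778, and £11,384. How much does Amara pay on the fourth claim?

£1,766.70

Bill 1, £13,884: £2,238 to deductible, leaving £11,646; 15% of £11,646 = £1,746.90. Patient owes £3,984.90 (running OOP £3,984.90).
Bill 2, £233: deductible already satisfied, so patient's share is 15% × £233 = £34.95. Patient owes £34.95 (running OOP £4,019.85).
Bill 3, £245: 15% coinsurance on £245 = £36.75. Patient pays £36.75; OOP now £4,056.60.
Bill 4, £11,778: deductible already satisfied, so patient's share is 15% × £11,778 = £1,766.70. Patient pays £1,766.70; OOP now £5,823.30.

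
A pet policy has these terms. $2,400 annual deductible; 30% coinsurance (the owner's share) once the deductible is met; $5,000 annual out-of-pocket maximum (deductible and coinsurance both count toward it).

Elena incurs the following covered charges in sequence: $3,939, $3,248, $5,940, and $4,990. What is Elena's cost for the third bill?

$1,163.90

Bill 1, $3,939: deductible takes $2,400, $1,539 remains; coinsurance $1,539 × 30% = $461.70. Owner pays $2,861.70; OOP now $2,861.70.
Bill 2, $3,248: 30% coinsurance on $3,248 = $974.40. Owner owes $974.40 (running OOP $3,836.10).
Bill 3, $5,940: deductible met; 30% of $5,940 = $1,782. Adding that to $3,836.10 gives $5,618.10, past the $5,000 cap; owner pays only $5,000 − $3,836.10 = $1,163.90.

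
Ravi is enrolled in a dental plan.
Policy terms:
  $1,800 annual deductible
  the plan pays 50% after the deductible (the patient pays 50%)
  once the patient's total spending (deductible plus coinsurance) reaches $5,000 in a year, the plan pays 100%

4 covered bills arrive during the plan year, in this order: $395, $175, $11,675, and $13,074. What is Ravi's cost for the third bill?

Claim 1 — $395: fully absorbed by the deductible. Cost to patient: $395. OOP to date $395.
Claim 2 — $175: entire amount goes to the deductible. Cost to patient: $175. OOP to date $570.
Claim 3 — $11,675: $1,230 finishes the deductible; $10,445 goes to coinsurance; coinsurance $10,445 × 50% = $5,222.50. Claim cost before the cap: $1,230 + $5,222.50 = $6,452.50. Adding that to $570 gives $7,022.50, past the $5,000 cap; patient pays only $5,000 − $570 = $4,430.

$4,430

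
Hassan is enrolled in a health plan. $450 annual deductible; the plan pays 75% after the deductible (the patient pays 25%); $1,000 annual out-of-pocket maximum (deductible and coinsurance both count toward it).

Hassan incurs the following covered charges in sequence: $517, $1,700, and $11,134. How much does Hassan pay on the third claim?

Claim 1 ($517): $450 to deductible, leaving $67; coinsurance $67 × 25% = $16.75. Patient pays $466.75; OOP now $466.75.
Claim 2 ($1,700): deductible met; 25% of $1,700 = $425. Cost to patient: $425. OOP to date $891.75.
Claim 3 ($11,134): deductible met; 25% of $11,134 = $2,783.50. OOP would hit $3,675.25 > $1,000, so the cap limits the patient to $1,000 − $891.75 = $108.25.

$108.25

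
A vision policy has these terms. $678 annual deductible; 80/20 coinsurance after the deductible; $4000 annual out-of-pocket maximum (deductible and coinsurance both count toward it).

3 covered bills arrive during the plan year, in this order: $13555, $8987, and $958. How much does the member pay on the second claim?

Claim 1 ($13555): $678 finishes the deductible; $12877 goes to coinsurance; coinsurance $12877 × 20% = $2575.40. Member owes $3253.40 (running OOP $3253.40).
Claim 2 ($8987): deductible already satisfied, so member's share is 20% × $8987 = $1797.40. Adding that to $3253.40 gives $5050.80, past the $4000 cap; member pays only $4000 − $3253.40 = $746.60.

$746.60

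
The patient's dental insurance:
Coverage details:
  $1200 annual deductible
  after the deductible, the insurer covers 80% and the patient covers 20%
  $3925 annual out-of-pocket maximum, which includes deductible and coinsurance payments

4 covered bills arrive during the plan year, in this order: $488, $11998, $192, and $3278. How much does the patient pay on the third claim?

Bill 1, $488: fully absorbed by the deductible. Patient pays $488; OOP now $488.
Bill 2, $11998: $712 to deductible, leaving $11286; coinsurance $11286 × 20% = $2257.20. Patient owes $2969.20 (running OOP $3457.20).
Bill 3, $192: deductible met; 20% of $192 = $38.40. Cost to patient: $38.40. OOP to date $3495.60.

$38.40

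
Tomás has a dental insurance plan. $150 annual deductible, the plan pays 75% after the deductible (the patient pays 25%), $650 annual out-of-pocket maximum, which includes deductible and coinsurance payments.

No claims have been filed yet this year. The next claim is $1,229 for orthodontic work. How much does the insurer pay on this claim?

$809.25

Nothing has been paid toward the $150 deductible, so the first $150 of this charge is applied there.
That leaves $1,229 − $150 = $1,079 for coinsurance.
Patient's 25% share of $1,079 is $269.75.
So the patient owes $150 + $269.75 = $419.75 before any cap.
Total out-of-pocket so far would be $0 + $419.75 = $419.75, below the $650 cap — no reduction.
Insurer pays the balance: $1,229 − $419.75 = $809.25.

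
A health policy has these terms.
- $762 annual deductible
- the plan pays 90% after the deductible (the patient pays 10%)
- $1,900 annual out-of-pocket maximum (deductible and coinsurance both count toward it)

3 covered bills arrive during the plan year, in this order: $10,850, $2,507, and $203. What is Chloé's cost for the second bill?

Bill 1, $10,850: $762 finishes the deductible; $10,088 goes to coinsurance; patient's 10% is $1,008.80. Patient pays $1,770.80; OOP now $1,770.80.
Bill 2, $2,507: deductible already satisfied, so patient's share is 10% × $2,507 = $250.70. That would push OOP to $2,021.50, over the $1,900 cap, so patient pays $1,900 − $1,770.80 = $129.20.

$129.20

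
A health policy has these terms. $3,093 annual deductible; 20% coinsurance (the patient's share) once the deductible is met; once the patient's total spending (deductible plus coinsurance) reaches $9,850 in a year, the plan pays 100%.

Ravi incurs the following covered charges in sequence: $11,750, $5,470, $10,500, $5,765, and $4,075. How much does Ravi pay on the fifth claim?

Bill 1, $11,750: $3,093 finishes the deductible; $8,657 goes to coinsurance; 20% of $8,657 = $1,731.40. Patient owes $4,824.40 (running OOP $4,824.40).
Bill 2, $5,470: deductible met; 20% of $5,470 = $1,094. Patient owes $1,094 (running OOP $5,918.40).
Bill 3, $10,500: 20% coinsurance on $10,500 = $2,100. Cost to patient: $2,100. OOP to date $8,018.40.
Bill 4, $5,765: deductible met; 20% of $5,765 = $1,153. Patient pays $1,153; OOP now $9,171.40.
Bill 5, $4,075: 20% coinsurance on $4,075 = $815. OOP would hit $9,986.40 > $9,850, so the cap limits the patient to $9,850 − $9,171.40 = $678.60.

$678.60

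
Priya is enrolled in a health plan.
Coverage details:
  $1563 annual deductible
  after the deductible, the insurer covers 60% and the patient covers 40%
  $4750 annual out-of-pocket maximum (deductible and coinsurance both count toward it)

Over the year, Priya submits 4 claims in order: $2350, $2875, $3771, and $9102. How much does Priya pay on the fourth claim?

Claim 1 — $2350: deductible takes $1563, $787 remains; patient's 40% is $314.80. Patient owes $1877.80 (running OOP $1877.80).
Claim 2 — $2875: deductible met; 40% of $2875 = $1150. Patient pays $1150; OOP now $3027.80.
Claim 3 — $3771: 40% coinsurance on $3771 = $1508.40. Cost to patient: $1508.40. OOP to date $4536.20.
Claim 4 — $9102: deductible already satisfied, so patient's share is 40% × $9102 = $3640.80. That would push OOP to $8177, over the $4750 cap, so patient pays $4750 − $4536.20 = $213.80.

$213.80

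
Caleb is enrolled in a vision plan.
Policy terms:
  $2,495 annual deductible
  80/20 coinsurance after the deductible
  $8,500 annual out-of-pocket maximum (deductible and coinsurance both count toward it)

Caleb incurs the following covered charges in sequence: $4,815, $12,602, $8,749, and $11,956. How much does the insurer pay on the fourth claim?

$10,685.20

Bill 1, $4,815: deductible takes $2,495, $2,320 remains; 20% of $2,320 = $464. Member owes $2,959 (running OOP $2,959). Plan pays $4,815 − $2,959 = $1,856.
Bill 2, $12,602: deductible already satisfied, so member's share is 20% × $12,602 = $2,520.40. Cost to member: $2,520.40. OOP to date $5,479.40. Insurer: $12,602 − $2,520.40 = $10,081.60.
Bill 3, $8,749: deductible already satisfied, so member's share is 20% × $8,749 = $1,749.80. Cost to member: $1,749.80. OOP to date $7,229.20. Insurer: $8,749 − $1,749.80 = $6,999.20.
Bill 4, $11,956: deductible met; 20% of $11,956 = $2,391.20. That would push OOP to $9,620.40, over the $8,500 cap, so member pays $8,500 − $7,229.20 = $1,270.80. Plan pays $11,956 − $1,270.80 = $10,685.20.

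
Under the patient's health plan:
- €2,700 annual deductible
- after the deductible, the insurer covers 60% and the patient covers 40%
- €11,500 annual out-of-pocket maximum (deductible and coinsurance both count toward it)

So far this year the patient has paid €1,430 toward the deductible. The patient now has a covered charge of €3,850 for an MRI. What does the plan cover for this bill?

Remaining deductible: €2,700 − €1,430 = €1,270.
That leaves €3,850 − €1,270 = €2,580 for coinsurance.
Patient's 40% share of €2,580 is €1,032.
That puts the patient's cost at €1,270 + €1,032 = €2,302 before any cap.
Total out-of-pocket so far would be €1,430 + €2,302 = €3,732, below the €11,500 cap — no reduction.
The insurer covers the remainder: €3,850 − €2,302 = €1,548.

€1,548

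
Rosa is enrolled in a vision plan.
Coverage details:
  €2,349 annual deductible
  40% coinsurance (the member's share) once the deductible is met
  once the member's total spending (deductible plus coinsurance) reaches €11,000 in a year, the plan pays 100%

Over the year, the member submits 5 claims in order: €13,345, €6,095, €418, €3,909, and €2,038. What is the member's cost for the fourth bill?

Claim 1 (€13,345): deductible takes €2,349, €10,996 remains; 40% of €10,996 = €4,398.40. Cost to member: €6,747.40. OOP to date €6,747.40.
Claim 2 (€6,095): 40% coinsurance on €6,095 = €2,438. Member pays €2,438; OOP now €9,185.40.
Claim 3 (€418): 40% coinsurance on €418 = €167.20. Cost to member: €167.20. OOP to date €9,352.60.
Claim 4 (€3,909): deductible already satisfied, so member's share is 40% × €3,909 = €1,563.60. Member owes €1,563.60 (running OOP €10,916.20).

€1,563.60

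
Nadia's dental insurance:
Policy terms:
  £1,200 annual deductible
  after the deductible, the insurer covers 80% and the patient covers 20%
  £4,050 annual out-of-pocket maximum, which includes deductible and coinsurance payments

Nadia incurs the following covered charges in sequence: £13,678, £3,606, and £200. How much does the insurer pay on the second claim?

Claim 1 (£13,678): deductible takes £1,200, £12,478 remains; 20% of £12,478 = £2,495.60. Patient owes £3,695.60 (running OOP £3,695.60). Insurer: £13,678 − £3,695.60 = £9,982.40.
Claim 2 (£3,606): deductible already satisfied, so patient's share is 20% × £3,606 = £721.20. That would push OOP to £4,416.80, over the £4,050 cap, so patient pays £4,050 − £3,695.60 = £354.40. Plan pays £3,606 − £354.40 = £3,251.60.

£3,251.60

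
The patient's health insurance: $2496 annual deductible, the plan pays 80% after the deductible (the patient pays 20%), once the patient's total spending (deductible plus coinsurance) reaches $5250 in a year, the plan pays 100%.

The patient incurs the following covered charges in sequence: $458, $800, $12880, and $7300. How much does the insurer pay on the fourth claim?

$6874.40

#1 ($458): all of it applies to the deductible. Patient owes $458 (running OOP $458). Plan pays $458 − $458 = $0.
#2 ($800): fully absorbed by the deductible. Patient pays $800; OOP now $1258. Plan pays $800 − $800 = $0.
#3 ($12880): $1238 to deductible, leaving $11642; coinsurance $11642 × 20% = $2328.40. Patient owes $3566.40 (running OOP $4824.40). Insurer: $12880 − $3566.40 = $9313.60.
#4 ($7300): deductible already satisfied, so patient's share is 20% × $7300 = $1460. That would push OOP to $6284.40, over the $5250 cap, so patient pays $5250 − $4824.40 = $425.60. Plan pays $7300 − $425.60 = $6874.40.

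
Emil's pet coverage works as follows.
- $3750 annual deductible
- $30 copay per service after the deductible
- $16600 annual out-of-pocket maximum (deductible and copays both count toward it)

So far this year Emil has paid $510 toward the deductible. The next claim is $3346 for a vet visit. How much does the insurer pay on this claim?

$76

Deductible still to meet: $3750 − $510 = $3240.
After the $3240 deductible portion, $3346 − $3240 = $106 is subject to the copay.
Copay on this service: $30.
Owner responsibility before any cap: $3240 + $30 = $3270.
Cumulative spending $510 + $3270 = $3780 stays under the $16600 maximum.
The insurer covers the remainder: $3346 − $3270 = $76.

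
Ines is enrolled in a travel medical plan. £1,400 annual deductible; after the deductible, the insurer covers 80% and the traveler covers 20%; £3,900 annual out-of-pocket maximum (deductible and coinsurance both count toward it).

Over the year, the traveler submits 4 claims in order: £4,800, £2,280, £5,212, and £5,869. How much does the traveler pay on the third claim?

Claim 1 — £4,800: £1,400 finishes the deductible; £3,400 goes to coinsurance; coinsurance £3,400 × 20% = £680. Traveler owes £2,080 (running OOP £2,080).
Claim 2 — £2,280: deductible met; 20% of £2,280 = £456. Cost to traveler: £456. OOP to date £2,536.
Claim 3 — £5,212: deductible met; 20% of £5,212 = £1,042.40. Traveler pays £1,042.40; OOP now £3,578.40.

£1,042.40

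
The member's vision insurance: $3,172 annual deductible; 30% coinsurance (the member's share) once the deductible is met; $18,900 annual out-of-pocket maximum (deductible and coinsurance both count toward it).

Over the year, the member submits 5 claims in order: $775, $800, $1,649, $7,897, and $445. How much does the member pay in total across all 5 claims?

Claim 1 ($775): all of it applies to the deductible. Member pays $775; OOP now $775.
Claim 2 ($800): fully absorbed by the deductible. Member owes $800 (running OOP $1,575).
Claim 3 ($1,649): $1,597 to deductible, leaving $52; 30% of $52 = $15.60. Cost to member: $1,612.60. OOP to date $3,187.60.
Claim 4 ($7,897): deductible already satisfied, so member's share is 30% × $7,897 = $2,369.10. Member owes $2,369.10 (running OOP $5,556.70).
Claim 5 ($445): deductible met; 30% of $445 = $133.50. Member owes $133.50 (running OOP $5,690.20).
Total paid by the member: $775 + $800 + $1,612.60 + $2,369.10 + $133.50 = $5,690.20.

$5,690.20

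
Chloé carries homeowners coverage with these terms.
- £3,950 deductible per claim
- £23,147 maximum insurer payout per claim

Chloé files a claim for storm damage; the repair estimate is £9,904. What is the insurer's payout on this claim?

£5,954

Subtract the deductible: £9,904 − £3,950 = £5,954.
That's under the £23,147 cap, so the insurer reimburses the full £5,954.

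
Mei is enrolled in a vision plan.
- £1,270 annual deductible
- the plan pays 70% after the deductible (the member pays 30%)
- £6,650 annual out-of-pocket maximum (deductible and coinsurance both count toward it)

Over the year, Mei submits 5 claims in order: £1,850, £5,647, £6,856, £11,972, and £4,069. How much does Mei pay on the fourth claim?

Claim 1 (£1,850): deductible takes £1,270, £580 remains; member's 30% is £174. Cost to member: £1,444. OOP to date £1,444.
Claim 2 (£5,647): deductible met; 30% of £5,647 = £1,694.10. Member owes £1,694.10 (running OOP £3,138.10).
Claim 3 (£6,856): deductible already satisfied, so member's share is 30% × £6,856 = £2,056.80. Member pays £2,056.80; OOP now £5,194.90.
Claim 4 (£11,972): 30% coinsurance on £11,972 = £3,591.60. That would push OOP to £8,786.50, over the £6,650 cap, so member pays £6,650 − £5,194.90 = £1,455.10.

£1,455.10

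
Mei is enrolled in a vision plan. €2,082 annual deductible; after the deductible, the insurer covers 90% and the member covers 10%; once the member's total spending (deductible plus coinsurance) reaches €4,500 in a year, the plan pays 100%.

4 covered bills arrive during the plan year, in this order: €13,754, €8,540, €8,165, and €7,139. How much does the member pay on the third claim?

€396.80

Bill 1, €13,754: €2,082 to deductible, leaving €11,672; 10% of €11,672 = €1,167.20. Member owes €3,249.20 (running OOP €3,249.20).
Bill 2, €8,540: 10% coinsurance on €8,540 = €854. Cost to member: €854. OOP to date €4,103.20.
Bill 3, €8,165: deductible met; 10% of €8,165 = €816.50. OOP would hit €4,919.70 > €4,500, so the cap limits the member to €4,500 − €4,103.20 = €396.80.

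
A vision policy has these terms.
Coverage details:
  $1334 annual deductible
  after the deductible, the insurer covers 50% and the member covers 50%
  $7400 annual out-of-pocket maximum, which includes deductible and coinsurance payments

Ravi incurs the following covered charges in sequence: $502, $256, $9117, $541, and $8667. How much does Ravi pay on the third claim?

$4846.50

Bill 1, $502: entire amount goes to the deductible. Cost to member: $502. OOP to date $502.
Bill 2, $256: entire amount goes to the deductible. Member owes $256 (running OOP $758).
Bill 3, $9117: $576 to deductible, leaving $8541; 50% of $8541 = $4270.50. Member pays $4846.50; OOP now $5604.50.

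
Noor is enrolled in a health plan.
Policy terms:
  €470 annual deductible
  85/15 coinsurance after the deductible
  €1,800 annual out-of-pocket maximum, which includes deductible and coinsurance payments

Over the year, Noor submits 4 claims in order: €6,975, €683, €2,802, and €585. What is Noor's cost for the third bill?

#1 (€6,975): €470 finishes the deductible; €6,505 goes to coinsurance; patient's 15% is €975.75. Patient owes €1,445.75 (running OOP €1,445.75).
#2 (€683): 15% coinsurance on €683 = €102.45. Patient owes €102.45 (running OOP €1,548.20).
#3 (€2,802): deductible met; 15% of €2,802 = €420.30. That would push OOP to €1,968.50, over the €1,800 cap, so patient pays €1,800 − €1,548.20 = €251.80.

€251.80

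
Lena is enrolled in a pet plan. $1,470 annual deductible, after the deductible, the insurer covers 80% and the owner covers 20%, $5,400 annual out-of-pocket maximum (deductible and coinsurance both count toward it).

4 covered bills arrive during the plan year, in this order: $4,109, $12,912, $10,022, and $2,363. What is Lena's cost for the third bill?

#1 ($4,109): deductible takes $1,470, $2,639 remains; owner's 20% is $527.80. Owner pays $1,997.80; OOP now $1,997.80.
#2 ($12,912): deductible already satisfied, so owner's share is 20% × $12,912 = $2,582.40. Cost to owner: $2,582.40. OOP to date $4,580.20.
#3 ($10,022): deductible already satisfied, so owner's share is 20% × $10,022 = $2,004.40. Adding that to $4,580.20 gives $6,584.60, past the $5,400 cap; owner pays only $5,400 − $4,580.20 = $819.80.

$819.80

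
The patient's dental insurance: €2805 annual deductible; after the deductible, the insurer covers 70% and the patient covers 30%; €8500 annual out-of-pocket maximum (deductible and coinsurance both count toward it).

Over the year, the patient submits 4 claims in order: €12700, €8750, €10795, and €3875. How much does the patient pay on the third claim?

#1 (€12700): €2805 finishes the deductible; €9895 goes to coinsurance; patient's 30% is €2968.50. Patient pays €5773.50; OOP now €5773.50.
#2 (€8750): deductible already satisfied, so patient's share is 30% × €8750 = €2625. Patient pays €2625; OOP now €8398.50.
#3 (€10795): 30% coinsurance on €10795 = €3238.50. Adding that to €8398.50 gives €11637, past the €8500 cap; patient pays only €8500 − €8398.50 = €101.50.

€101.50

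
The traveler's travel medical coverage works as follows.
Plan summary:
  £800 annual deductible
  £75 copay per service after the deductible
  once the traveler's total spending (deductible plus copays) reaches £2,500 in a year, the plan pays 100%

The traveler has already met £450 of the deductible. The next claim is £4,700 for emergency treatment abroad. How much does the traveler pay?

Remaining deductible: £800 − £450 = £350.
That leaves £4,700 − £350 = £4,350 for the copay.
Copay on this service: £75.
That puts the traveler's cost at £350 + £75 = £425 before any cap.
Year-to-date out-of-pocket becomes £450 + £425 = £875, still under the £2,500 maximum, so no cap applies.

£425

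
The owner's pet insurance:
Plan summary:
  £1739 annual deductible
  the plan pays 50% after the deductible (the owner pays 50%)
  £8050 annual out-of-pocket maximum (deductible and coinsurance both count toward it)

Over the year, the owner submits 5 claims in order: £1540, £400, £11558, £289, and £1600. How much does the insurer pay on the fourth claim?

£144.50

Claim 1 — £1540: fully absorbed by the deductible. Owner pays £1540; OOP now £1540. Plan pays £1540 − £1540 = £0.
Claim 2 — £400: £199 to deductible, leaving £201; coinsurance £201 × 50% = £100.50. Owner pays £299.50; OOP now £1839.50. Insurer: £400 − £299.50 = £100.50.
Claim 3 — £11558: deductible met; 50% of £11558 = £5779. Cost to owner: £5779. OOP to date £7618.50. Plan pays £11558 − £5779 = £5779.
Claim 4 — £289: deductible met; 50% of £289 = £144.50. Owner owes £144.50 (running OOP £7763). Plan pays £289 − £144.50 = £144.50.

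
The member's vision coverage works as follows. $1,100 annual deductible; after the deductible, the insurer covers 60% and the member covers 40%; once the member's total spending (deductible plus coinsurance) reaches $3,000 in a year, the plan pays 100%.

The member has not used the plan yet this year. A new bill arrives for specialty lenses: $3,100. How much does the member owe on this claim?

Nothing has been paid toward the $1,100 deductible, so the first $1,100 of this charge is applied there.
That leaves $3,100 − $1,100 = $2,000 for coinsurance.
Member's 40% share of $2,000 is $800.
Member responsibility before any cap: $1,100 + $800 = $1,900.
Total out-of-pocket so far would be $0 + $1,900 = $1,900, below the $3,000 cap — no reduction.

$1,900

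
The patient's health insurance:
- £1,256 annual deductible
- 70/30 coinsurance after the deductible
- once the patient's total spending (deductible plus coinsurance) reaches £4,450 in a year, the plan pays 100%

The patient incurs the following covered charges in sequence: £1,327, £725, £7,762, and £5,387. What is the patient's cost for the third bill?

Bill 1, £1,327: £1,256 to deductible, leaving £71; 30% of £71 = £21.30. Patient owes £1,277.30 (running OOP £1,277.30).
Bill 2, £725: deductible already satisfied, so patient's share is 30% × £725 = £217.50. Patient pays £217.50; OOP now £1,494.80.
Bill 3, £7,762: deductible already satisfied, so patient's share is 30% × £7,762 = £2,328.60. Cost to patient: £2,328.60. OOP to date £3,823.40.

£2,328.60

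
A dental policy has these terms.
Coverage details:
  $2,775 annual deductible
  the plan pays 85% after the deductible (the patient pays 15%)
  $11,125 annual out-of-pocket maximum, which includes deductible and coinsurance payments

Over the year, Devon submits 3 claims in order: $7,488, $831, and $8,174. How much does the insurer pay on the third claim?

#1 ($7,488): deductible takes $2,775, $4,713 remains; 15% of $4,713 = $706.95. Patient pays $3,481.95; OOP now $3,481.95. Insurer: $7,488 − $3,481.95 = $4,006.05.
#2 ($831): 15% coinsurance on $831 = $124.65. Patient pays $124.65; OOP now $3,606.60. Plan pays $831 − $124.65 = $706.35.
#3 ($8,174): 15% coinsurance on $8,174 = $1,226.10. Patient owes $1,226.10 (running OOP $4,832.70). Insurer: $8,174 − $1,226.10 = $6,947.90.

$6,947.90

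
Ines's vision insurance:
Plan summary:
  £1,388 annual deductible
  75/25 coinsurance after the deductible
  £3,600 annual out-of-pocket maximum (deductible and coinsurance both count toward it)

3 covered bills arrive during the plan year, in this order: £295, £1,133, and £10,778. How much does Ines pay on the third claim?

£2,202

Claim 1 (£295): all of it applies to the deductible. Member owes £295 (running OOP £295).
Claim 2 (£1,133): deductible takes £1,093, £40 remains; member's 25% is £10. Cost to member: £1,103. OOP to date £1,398.
Claim 3 (£10,778): deductible already satisfied, so member's share is 25% × £10,778 = £2,694.50. OOP would hit £4,092.50 > £3,600, so the cap limits the member to £3,600 − £1,398 = £2,202.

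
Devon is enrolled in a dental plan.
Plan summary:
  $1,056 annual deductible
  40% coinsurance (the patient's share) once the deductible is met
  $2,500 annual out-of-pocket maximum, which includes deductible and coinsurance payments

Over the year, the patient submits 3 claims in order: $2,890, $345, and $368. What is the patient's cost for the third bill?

#1 ($2,890): $1,056 finishes the deductible; $1,834 goes to coinsurance; patient's 40% is $733.60. Cost to patient: $1,789.60. OOP to date $1,789.60.
#2 ($345): deductible already satisfied, so patient's share is 40% × $345 = $138. Patient pays $138; OOP now $1,927.60.
#3 ($368): deductible already satisfied, so patient's share is 40% × $368 = $147.20. Cost to patient: $147.20. OOP to date $2,074.80.

$147.20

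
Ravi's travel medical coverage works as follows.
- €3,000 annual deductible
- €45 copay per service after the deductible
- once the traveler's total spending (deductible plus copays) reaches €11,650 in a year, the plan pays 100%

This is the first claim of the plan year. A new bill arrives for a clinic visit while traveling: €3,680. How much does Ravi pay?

Deductible not yet touched, so the first €3,000 of the bill goes to the deductible.
After the €3,000 deductible portion, €3,680 − €3,000 = €680 is subject to the copay.
Copay on this service: €45.
So the traveler owes €3,000 + €45 = €3,045 before any cap.
Cumulative spending €0 + €3,045 = €3,045 stays under the €11,650 maximum.

€3,045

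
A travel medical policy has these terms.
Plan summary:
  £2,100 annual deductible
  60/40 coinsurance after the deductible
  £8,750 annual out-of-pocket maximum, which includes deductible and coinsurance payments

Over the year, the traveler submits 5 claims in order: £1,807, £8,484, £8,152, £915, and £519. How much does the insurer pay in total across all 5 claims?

£11,127

#1 (£1,807): all of it applies to the deductible. Traveler pays £1,807; OOP now £1,807. Insurer: £1,807 − £1,807 = £0.
#2 (£8,484): £293 finishes the deductible; £8,191 goes to coinsurance; coinsurance £8,191 × 40% = £3,276.40. Traveler owes £3,569.40 (running OOP £5,376.40). Plan pays £8,484 − £3,569.40 = £4,914.60.
#3 (£8,152): deductible already satisfied, so traveler's share is 40% × £8,152 = £3,260.80. Traveler pays £3,260.80; OOP now £8,637.20. Plan pays £8,152 − £3,260.80 = £4,891.20.
#4 (£915): 40% coinsurance on £915 = £366. Adding that to £8,637.20 gives £9,003.20, past the £8,750 cap; traveler pays only £8,750 − £8,637.20 = £112.80. Insurer: £915 − £112.80 = £802.20.
#5 (£519): deductible met; 40% of £519 = £207.60. That would push OOP to £8,957.60, over the £8,750 cap, so traveler pays £8,750 − £8,750 = £0. Plan pays £519 − £0 = £519.
Insurer total = bills − traveler's total = £19,877 − £8,750 = £11,127.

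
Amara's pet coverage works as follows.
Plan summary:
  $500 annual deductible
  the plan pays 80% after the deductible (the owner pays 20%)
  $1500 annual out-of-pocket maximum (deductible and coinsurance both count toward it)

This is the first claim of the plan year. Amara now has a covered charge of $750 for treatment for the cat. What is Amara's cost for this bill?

Deductible not yet touched, so the first $500 of the bill goes to the deductible.
That leaves $750 − $500 = $250 for coinsurance.
20% of $250 = $50 falls to the owner.
That puts the owner's cost at $500 + $50 = $550 before any cap.
Year-to-date out-of-pocket becomes $0 + $550 = $550, still under the $1500 maximum, so no cap applies.

$550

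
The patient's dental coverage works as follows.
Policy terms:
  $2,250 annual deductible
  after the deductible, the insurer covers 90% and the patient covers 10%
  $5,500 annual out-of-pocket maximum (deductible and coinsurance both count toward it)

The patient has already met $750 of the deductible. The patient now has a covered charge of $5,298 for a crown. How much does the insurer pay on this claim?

$3,418.20

Deductible still to meet: $2,250 − $750 = $1,500.
That leaves $5,298 − $1,500 = $3,798 for coinsurance.
10% of $3,798 = $379.80 falls to the patient.
That puts the patient's cost at $1,500 + $379.80 = $1,879.80 before any cap.
Year-to-date out-of-pocket becomes $750 + $1,879.80 = $2,629.80, still under the $5,500 maximum, so no cap applies.
The plan picks up $5,298 − $1,879.80 = $3,418.20.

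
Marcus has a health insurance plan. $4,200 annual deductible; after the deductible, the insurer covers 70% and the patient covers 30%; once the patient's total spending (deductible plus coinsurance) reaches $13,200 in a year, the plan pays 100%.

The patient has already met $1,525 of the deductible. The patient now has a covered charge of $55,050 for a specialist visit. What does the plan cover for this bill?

$1,525 of the $4,200 deductible is already met, leaving $2,675.
After the $2,675 deductible portion, $55,050 − $2,675 = $52,375 is subject to coinsurance.
Patient's 30% share of $52,375 is $15,712.50.
That puts the patient's cost at $2,675 + $15,712.50 = $18,387.50 before any cap.
That would bring total out-of-pocket to $19,912.50, past the $13,200 cap. The patient is capped at $13,200 − $1,525 = $11,675 on this claim.
The plan picks up $55,050 − $11,675 = $43,375.

$43,375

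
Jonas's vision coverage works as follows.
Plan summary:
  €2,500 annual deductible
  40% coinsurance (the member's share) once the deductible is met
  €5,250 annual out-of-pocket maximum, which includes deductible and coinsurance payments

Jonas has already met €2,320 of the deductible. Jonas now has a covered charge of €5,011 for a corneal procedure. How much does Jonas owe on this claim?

€2,112.40

Deductible still to meet: €2,500 − €2,320 = €180.
The remaining €4,831 (= €5,011 − €180) moves to coinsurance.
Member's 40% share of €4,831 is €1,932.40.
So the member owes €180 + €1,932.40 = €2,112.40 before any cap.
Cumulative spending €2,320 + €2,112.40 = €4,432.40 stays under the €5,250 maximum.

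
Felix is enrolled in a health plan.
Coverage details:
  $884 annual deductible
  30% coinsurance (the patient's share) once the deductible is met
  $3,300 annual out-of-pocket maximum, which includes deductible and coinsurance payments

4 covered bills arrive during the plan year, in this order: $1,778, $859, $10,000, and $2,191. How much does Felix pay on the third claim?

$1,890.10

Claim 1 ($1,778): deductible takes $884, $894 remains; patient's 30% is $268.20. Patient pays $1,152.20; OOP now $1,152.20.
Claim 2 ($859): deductible met; 30% of $859 = $257.70. Patient owes $257.70 (running OOP $1,409.90).
Claim 3 ($10,000): 30% coinsurance on $10,000 = $3,000. That would push OOP to $4,409.90, over the $3,300 cap, so patient pays $3,300 − $1,409.90 = $1,890.10.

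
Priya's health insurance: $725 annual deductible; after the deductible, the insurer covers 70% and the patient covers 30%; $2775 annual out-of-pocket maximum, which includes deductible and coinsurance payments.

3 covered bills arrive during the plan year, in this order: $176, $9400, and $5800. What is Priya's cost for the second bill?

$2599

Claim 1 ($176): all of it applies to the deductible. Patient pays $176; OOP now $176.
Claim 2 ($9400): $549 finishes the deductible; $8851 goes to coinsurance; coinsurance $8851 × 30% = $2655.30. Deductible plus coinsurance: $549 + $2655.30 = $3204.30. OOP would hit $3380.30 > $2775, so the cap limits the patient to $2775 − $176 = $2599.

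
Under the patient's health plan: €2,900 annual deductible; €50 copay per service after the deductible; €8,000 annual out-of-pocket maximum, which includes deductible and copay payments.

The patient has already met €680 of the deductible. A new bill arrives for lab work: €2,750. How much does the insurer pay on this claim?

€480

Remaining deductible: €2,900 − €680 = €2,220.
That leaves €2,750 − €2,220 = €530 for the copay.
Copay on this service: €50.
So the patient owes €2,220 + €50 = €2,270 before any cap.
Total out-of-pocket so far would be €680 + €2,270 = €2,950, below the €8,000 cap — no reduction.
The insurer covers the remainder: €2,750 − €2,270 = €480.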